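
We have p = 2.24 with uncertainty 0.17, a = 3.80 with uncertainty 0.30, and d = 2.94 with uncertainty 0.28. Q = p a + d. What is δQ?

0.973

Let w = p·a = 8.51. δw/w = √((1·δp/p)² + (1·δa/a)²) = √(0.00576 + 0.00623) = 0.110, so δw = 0.932.
Q = w + d: δQ = √(δw² + δd²) = √(0.869 + 0.0784) = 0.973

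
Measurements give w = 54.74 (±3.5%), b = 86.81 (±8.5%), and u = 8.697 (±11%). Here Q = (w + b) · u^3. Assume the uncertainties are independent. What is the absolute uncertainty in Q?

31100

Let h = w + b = 141.6. δh = √(δw² + δb²) = √(3.67 + 54.4) = 7.62, so δh/h = 0.0539.
Q is then a monomial in h, u:
δQ/Q = √((δh/h)² + (3·δu/u)²) = √(0.00290 + 0.109) = 0.334
Q = 93110, so δQ = 0.334 × 93110 = 31100.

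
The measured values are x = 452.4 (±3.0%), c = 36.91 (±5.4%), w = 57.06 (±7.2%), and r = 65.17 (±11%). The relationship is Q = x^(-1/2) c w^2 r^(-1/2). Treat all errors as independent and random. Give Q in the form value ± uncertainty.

699.9 ± 115

For a monomial Q ∝ x^(-1/2), c, w^2, r^(-1/2), fractional errors add in quadrature:
  (−½·δx/x)² = (-0.5×0.0300)² = 0.000225;  (1·δc/c)² = (1×0.0540)² = 0.00292;  (2·δw/w)² = (2×0.0720)² = 0.0207;  (−½·δr/r)² = (-0.5×0.110)² = 0.00302
δQ/Q = √(0.0269) = 0.164
Q = 699.9, so δQ = 0.164 × 699.9 = 115.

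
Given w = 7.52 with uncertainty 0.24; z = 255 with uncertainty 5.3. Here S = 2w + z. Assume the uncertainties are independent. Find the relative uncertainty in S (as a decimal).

0.0197

For a sum/difference, combine absolute errors in quadrature:
  (2·δw)² = 0.230;  (δz)² = 28.1
δS = √(28.3) = 5.32
S = 270, so δS/S = 5.32/270 = 0.0197.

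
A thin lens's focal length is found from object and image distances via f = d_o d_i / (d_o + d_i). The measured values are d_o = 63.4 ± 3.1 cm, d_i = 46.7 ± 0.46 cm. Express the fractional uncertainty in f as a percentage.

2.15%

∂f/∂d_o = (d_i/(d_o+d_i))² = 0.180;  ∂f/∂d_i = (d_o/(d_o+d_i))² = 0.332
δf = √((∂f/∂d_o · δd_o)² + (∂f/∂d_i · δd_i)²) = √(0.311 + 0.0233) = 0.578 cm
f = 26.9 cm, so δf/f = 0.578/26.9 = 0.0215.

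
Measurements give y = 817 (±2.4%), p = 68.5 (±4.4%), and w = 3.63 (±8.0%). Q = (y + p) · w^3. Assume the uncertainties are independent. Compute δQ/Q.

Let u = y + p = 886. δu = √(δy² + δp²) = √(384 + 9.08) = 19.8, so δu/u = 0.0224.
Q is then a monomial in u, w:
δQ/Q = √((δu/u)² + (3·δw/w)²) = √(0.000502 + 0.0576) = 0.241

0.241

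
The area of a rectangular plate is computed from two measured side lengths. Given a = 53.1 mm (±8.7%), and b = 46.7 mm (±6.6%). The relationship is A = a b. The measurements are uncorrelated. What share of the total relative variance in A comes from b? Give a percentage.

36.5%

(δA/A)² = (1·δa/a)² + (1·δb/b)²
  a term: (1×0.0870)² = 0.00757
  b term: (1×0.0660)² = 0.00436
Total = 0.0119. Share from b = 0.00436/0.0119 = 0.365.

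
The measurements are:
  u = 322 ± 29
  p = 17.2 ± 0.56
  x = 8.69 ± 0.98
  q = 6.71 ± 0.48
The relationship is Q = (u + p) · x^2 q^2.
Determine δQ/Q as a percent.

28.0%

Let w = u + p = 339. δw = √(δu² + δp²) = √(841 + 0.314) = 29.0, so δw/w = 0.0855.
Q is then a monomial in w, x, q:
δQ/Q = √((δw/w)² + (2·δx/x)² + (2·δq/q)²) = √(0.00731 + 0.0509 + 0.0205) = 0.280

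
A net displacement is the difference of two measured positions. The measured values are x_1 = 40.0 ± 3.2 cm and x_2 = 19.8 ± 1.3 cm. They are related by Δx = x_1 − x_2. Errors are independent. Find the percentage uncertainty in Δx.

17.1%

For a sum/difference, combine absolute errors in quadrature:
  (δx_1)² = 10.2;  (δx_2)² = 1.69
δΔx = √(11.9) = 3.45 cm
Δx = 20.2 cm, so δΔx/Δx = 3.45/20.2 = 0.171.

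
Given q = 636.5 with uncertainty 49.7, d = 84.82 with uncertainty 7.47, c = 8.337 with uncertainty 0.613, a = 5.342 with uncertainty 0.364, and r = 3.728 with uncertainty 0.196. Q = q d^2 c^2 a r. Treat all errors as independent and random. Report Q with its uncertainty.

(6.339 ± 1.63) × 10^9

Each factor contributes (exponent × relative error)² to (δQ/Q)²:
  (1·δq/q)² = (1×0.0781)² = 0.00610;  (2·δd/d)² = (2×0.0881)² = 0.0310;  (2·δc/c)² = (2×0.0735)² = 0.0216;  (1·δa/a)² = (1×0.0681)² = 0.00464;  (1·δr/r)² = (1×0.0526)² = 0.00276
δQ/Q = √(0.0662) = 0.257
Q = 6.339e+09, so δQ = 0.257 × 6.339e+09 = 1.63e+09.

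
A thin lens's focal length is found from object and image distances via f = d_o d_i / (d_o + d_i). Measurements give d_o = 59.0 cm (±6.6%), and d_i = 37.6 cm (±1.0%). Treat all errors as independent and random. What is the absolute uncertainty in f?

0.606 cm

∂f/∂d_o = (d_i/(d_o+d_i))² = 0.152;  ∂f/∂d_i = (d_o/(d_o+d_i))² = 0.373
δf = √((∂f/∂d_o · δd_o)² + (∂f/∂d_i · δd_i)²) = √(0.348 + 0.0197) = 0.606 cm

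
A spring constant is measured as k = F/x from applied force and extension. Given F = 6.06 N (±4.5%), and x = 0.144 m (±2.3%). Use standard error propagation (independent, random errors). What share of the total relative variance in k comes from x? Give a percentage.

20.7%

(δk/k)² = (1·δF/F)² + (-1·δx/x)²
  F term: (1×0.0450)² = 0.00203
  x term: (-1×0.0230)² = 0.000529
Total = 0.00255. Share from x = 0.000529/0.00255 = 0.207.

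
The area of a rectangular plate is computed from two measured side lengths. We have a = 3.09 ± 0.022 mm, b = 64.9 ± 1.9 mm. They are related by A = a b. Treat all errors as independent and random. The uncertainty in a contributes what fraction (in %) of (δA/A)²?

(δA/A)² = (1·δa/a)² + (1·δb/b)²
  a term: (1×0.00712)² = 5.07e-05
  b term: (1×0.0293)² = 0.000857
Total = 0.000908. Share from a = 5.07e-05/0.000908 = 0.0558.

5.58%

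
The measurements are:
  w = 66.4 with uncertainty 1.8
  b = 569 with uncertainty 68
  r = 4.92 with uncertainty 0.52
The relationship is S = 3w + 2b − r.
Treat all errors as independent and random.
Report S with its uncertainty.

Each term contributes (cᵢ δxᵢ)² to (δS)²:
  (3·δw)² = 29.2;  (2·δb)² = 18500;  (δr)² = 0.270
δS = √(18500) = 136
S = 1330.

1330 ± 136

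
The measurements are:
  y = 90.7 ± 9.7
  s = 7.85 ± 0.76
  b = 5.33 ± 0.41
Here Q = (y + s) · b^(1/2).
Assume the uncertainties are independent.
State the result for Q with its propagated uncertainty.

Let u = y + s = 98.5. δu = √(δy² + δs²) = √(94.1 + 0.578) = 9.73, so δu/u = 0.0987.
Q is then a monomial in u, b:
δQ/Q = √((δu/u)² + (½·δb/b)²) = √(0.00975 + 0.00148) = 0.106
Q = 228, so δQ = 0.106 × 228 = 24.1.

228 ± 24.1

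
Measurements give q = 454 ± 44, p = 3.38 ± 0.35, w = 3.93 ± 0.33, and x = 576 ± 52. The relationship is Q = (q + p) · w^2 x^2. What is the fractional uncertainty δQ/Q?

0.265

Let u = q + p = 457. δu = √(δq² + δp²) = √(1940 + 0.122) = 44.0, so δu/u = 0.0962.
Q is then a monomial in u, w, x:
δQ/Q = √((δu/u)² + (2·δw/w)² + (2·δx/x)²) = √(0.00926 + 0.0282 + 0.0326) = 0.265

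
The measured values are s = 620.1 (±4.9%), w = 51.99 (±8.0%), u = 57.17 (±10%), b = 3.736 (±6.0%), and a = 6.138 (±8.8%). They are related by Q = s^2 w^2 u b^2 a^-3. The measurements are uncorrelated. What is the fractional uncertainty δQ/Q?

Relative error in a monomial: (δQ/Q)² = Σ (nᵢ · δxᵢ/xᵢ)².
  (2·δs/s)² = (2×0.0490)² = 0.00960;  (2·δw/w)² = (2×0.0800)² = 0.0256;  (1·δu/u)² = (1×0.100)² = 0.0100;  (2·δb/b)² = (2×0.0600)² = 0.0144;  (-3·δa/a)² = (-3×0.0880)² = 0.0697
δQ/Q = √(0.129) = 0.360

0.360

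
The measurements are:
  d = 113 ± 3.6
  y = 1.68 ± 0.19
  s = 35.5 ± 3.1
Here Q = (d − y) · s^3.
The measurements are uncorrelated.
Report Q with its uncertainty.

(4.98 ± 1.31) × 10^6

Let u = d − y = 111. δu = √(δd² + δy²) = √(13.0 + 0.0361) = 3.61, so δu/u = 0.0324.
Q is then a monomial in u, s:
δQ/Q = √((δu/u)² + (3·δs/s)²) = √(0.00105 + 0.0686) = 0.264
Q = 4.98e+06, so δQ = 0.264 × 4.98e+06 = 1.31e+06.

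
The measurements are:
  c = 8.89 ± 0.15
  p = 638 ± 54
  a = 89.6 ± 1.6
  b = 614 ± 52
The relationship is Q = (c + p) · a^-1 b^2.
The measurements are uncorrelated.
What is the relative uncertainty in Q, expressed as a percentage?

19.0%

Let u = c + p = 647. δu = √(δc² + δp²) = √(0.0225 + 2920) = 54.0, so δu/u = 0.0835.
Q is then a monomial in u, a, b:
δQ/Q = √((δu/u)² + (-1·δa/a)² + (2·δb/b)²) = √(0.00697 + 0.000319 + 0.0287) = 0.190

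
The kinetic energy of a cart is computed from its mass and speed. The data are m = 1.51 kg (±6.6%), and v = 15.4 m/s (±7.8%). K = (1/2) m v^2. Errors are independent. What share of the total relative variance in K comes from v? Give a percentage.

(δK/K)² = (1·δm/m)² + (2·δv/v)²
  m term: (1×0.0660)² = 0.00436
  v term: (2×0.0780)² = 0.0243
Total = 0.0287. Share from v = 0.0243/0.0287 = 0.848.

84.8%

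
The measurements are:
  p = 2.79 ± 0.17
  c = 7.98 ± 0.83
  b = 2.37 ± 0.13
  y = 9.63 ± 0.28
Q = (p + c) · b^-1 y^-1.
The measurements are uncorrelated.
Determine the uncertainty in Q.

Let u = p + c = 10.8. δu = √(δp² + δc²) = √(0.0289 + 0.689) = 0.847, so δu/u = 0.0787.
Q is then a monomial in u, b, y:
δQ/Q = √((δu/u)² + (-1·δb/b)² + (-1·δy/y)²) = √(0.00619 + 0.00301 + 0.000845) = 0.100
Q = 0.472, so δQ = 0.100 × 0.472 = 0.0473.

0.0473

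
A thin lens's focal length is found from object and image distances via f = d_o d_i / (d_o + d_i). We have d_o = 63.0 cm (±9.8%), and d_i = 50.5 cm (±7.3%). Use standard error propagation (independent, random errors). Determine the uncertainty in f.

1.67 cm

∂f/∂d_o = (d_i/(d_o+d_i))² = 0.198;  ∂f/∂d_i = (d_o/(d_o+d_i))² = 0.308
δf = √((∂f/∂d_o · δd_o)² + (∂f/∂d_i · δd_i)²) = √(1.49 + 1.29) = 1.67 cm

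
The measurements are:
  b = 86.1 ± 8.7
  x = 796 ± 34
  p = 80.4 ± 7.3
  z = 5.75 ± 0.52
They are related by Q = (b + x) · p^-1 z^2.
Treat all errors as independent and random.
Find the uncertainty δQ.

74.8

Let u = b + x = 882. δu = √(δb² + δx²) = √(75.7 + 1160) = 35.1, so δu/u = 0.0398.
Q is then a monomial in u, p, z:
δQ/Q = √((δu/u)² + (-1·δp/p)² + (2·δz/z)²) = √(0.00158 + 0.00824 + 0.0327) = 0.206
Q = 363, so δQ = 0.206 × 363 = 74.8.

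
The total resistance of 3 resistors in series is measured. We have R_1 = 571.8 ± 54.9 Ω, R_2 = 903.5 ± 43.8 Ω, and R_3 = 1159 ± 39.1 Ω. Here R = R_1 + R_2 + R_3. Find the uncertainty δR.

80.4 Ω

R is a linear combination, so absolute uncertainties add in quadrature:
  (δR_1)² = 3010;  (δR_2)² = 1920;  (δR_3)² = 1530
δR = √(6460) = 80.4 Ω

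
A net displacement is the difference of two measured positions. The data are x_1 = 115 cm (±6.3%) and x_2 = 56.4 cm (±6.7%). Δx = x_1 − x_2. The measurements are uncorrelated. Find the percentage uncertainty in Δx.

Δx is a linear combination, so absolute uncertainties add in quadrature:
  (δx_1)² = 52.5;  (δx_2)² = 14.3
δΔx = √(66.8) = 8.17 cm
Δx = 58.6 cm, so δΔx/Δx = 8.17/58.6 = 0.139.

13.9%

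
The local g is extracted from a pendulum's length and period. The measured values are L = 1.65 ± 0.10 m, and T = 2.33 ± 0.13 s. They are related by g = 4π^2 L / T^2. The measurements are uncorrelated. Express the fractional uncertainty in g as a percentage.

Products/powers → add relative errors in quadrature, weighted by exponent:
  (1·δL/L)² = (1×0.0606)² = 0.00367;  (-2·δT/T)² = (-2×0.0558)² = 0.0125
δg/g = √(0.0161) = 0.127

12.7%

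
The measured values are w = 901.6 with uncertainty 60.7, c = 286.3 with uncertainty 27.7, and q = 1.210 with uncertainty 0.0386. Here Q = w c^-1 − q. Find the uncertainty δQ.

0.373

Let p = w·c^-1 = 3.149. δp/p = √((1·δw/w)² + (-1·δc/c)²) = √(0.00453 + 0.00936) = 0.118, so δp = 0.371.
Q = p − q: δQ = √(δp² + δq²) = √(0.138 + 0.00149) = 0.373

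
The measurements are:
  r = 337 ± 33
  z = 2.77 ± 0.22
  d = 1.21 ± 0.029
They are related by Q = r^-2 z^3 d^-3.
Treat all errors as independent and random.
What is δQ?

3.35e-05

Since Q is a product/quotient, work with relative uncertainties:
  (-2·δr/r)² = (-2×0.0979)² = 0.0384;  (3·δz/z)² = (3×0.0794)² = 0.0568;  (-3·δd/d)² = (-3×0.0240)² = 0.00517
δQ/Q = √(0.100) = 0.317
Q = 0.000106, so δQ = 0.317 × 0.000106 = 3.35e-05.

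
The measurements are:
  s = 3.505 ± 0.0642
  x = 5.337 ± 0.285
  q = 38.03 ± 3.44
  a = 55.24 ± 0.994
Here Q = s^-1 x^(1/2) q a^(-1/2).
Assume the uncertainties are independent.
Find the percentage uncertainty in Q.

For a monomial Q ∝ s^-1, x^(1/2), q, a^(-1/2), fractional errors add in quadrature:
  (-1·δs/s)² = (-1×0.0183)² = 0.000336;  (½·δx/x)² = (0.5×0.0534)² = 0.000713;  (1·δq/q)² = (1×0.0905)² = 0.00818;  (−½·δa/a)² = (-0.5×0.0180)² = 8.09e-05
δQ/Q = √(0.00931) = 0.0965

9.65%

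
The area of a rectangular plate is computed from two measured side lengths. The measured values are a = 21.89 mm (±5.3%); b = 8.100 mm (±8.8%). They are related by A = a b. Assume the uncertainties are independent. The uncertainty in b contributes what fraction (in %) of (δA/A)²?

(δA/A)² = (1·δa/a)² + (1·δb/b)²
  a term: (1×0.0530)² = 0.00281
  b term: (1×0.0880)² = 0.00774
Total = 0.0106. Share from b = 0.00774/0.0106 = 0.734.

73.4%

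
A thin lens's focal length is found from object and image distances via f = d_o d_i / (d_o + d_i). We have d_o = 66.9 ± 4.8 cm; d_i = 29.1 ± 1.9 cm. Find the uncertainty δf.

1.02 cm

∂f/∂d_o = (d_i/(d_o+d_i))² = 0.0919;  ∂f/∂d_i = (d_o/(d_o+d_i))² = 0.486
δf = √((∂f/∂d_o · δd_o)² + (∂f/∂d_i · δd_i)²) = √(0.195 + 0.851) = 1.02 cm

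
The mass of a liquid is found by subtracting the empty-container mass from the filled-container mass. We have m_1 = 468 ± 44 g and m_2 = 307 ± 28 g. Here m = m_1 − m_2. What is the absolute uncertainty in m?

52.2 g

Each term contributes (cᵢ δxᵢ)² to (δm)²:
  (δm_1)² = 1940;  (δm_2)² = 784
δm = √(2720) = 52.2 g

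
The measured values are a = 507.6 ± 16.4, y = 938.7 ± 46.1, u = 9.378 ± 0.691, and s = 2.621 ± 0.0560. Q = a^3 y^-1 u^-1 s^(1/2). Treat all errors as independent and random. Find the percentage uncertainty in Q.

Q is a product of powers, so relative uncertainties combine in quadrature:
  (3·δa/a)² = (3×0.0323)² = 0.00939;  (-1·δy/y)² = (-1×0.0491)² = 0.00241;  (-1·δu/u)² = (-1×0.0737)² = 0.00543;  (½·δs/s)² = (0.5×0.0214)² = 0.000114
δQ/Q = √(0.0173) = 0.132

13.2%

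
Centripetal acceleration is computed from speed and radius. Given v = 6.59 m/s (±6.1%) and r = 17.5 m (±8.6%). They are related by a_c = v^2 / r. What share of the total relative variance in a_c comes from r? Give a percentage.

33.2%

(δa_c/a_c)² = (2·δv/v)² + (-1·δr/r)²
  v term: (2×0.0610)² = 0.0149
  r term: (-1×0.0860)² = 0.00740
Total = 0.0223. Share from r = 0.00740/0.0223 = 0.332.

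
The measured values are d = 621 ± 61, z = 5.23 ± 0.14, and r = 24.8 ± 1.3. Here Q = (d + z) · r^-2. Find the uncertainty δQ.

Let u = d + z = 626. δu = √(δd² + δz²) = √(3720 + 0.0196) = 61.0, so δu/u = 0.0974.
Q is then a monomial in u, r:
δQ/Q = √((δu/u)² + (-2·δr/r)²) = √(0.00949 + 0.0110) = 0.143
Q = 1.02, so δQ = 0.143 × 1.02 = 0.146.

0.146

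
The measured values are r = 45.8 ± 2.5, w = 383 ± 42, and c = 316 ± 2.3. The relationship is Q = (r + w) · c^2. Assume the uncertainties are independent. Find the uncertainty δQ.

4.25e+06

Let u = r + w = 429. δu = √(δr² + δw²) = √(6.25 + 1760) = 42.1, so δu/u = 0.0981.
Q is then a monomial in u, c:
δQ/Q = √((δu/u)² + (2·δc/c)²) = √(0.00963 + 0.000212) = 0.0992
Q = 4.28e+07, so δQ = 0.0992 × 4.28e+07 = 4.25e+06.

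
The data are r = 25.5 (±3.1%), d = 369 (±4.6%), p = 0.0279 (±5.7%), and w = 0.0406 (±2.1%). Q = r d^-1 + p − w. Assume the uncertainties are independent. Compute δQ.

Let h = r·d^-1 = 0.0691. δh/h = √((1·δr/r)² + (-1·δd/d)²) = √(0.000961 + 0.00212) = 0.0555, so δh = 0.00383.
Q = h + p − w: δQ = √(δh² + δp² + δw²) = √(1.47e-05 + 2.53e-06 + 7.27e-07) = 0.00424

0.00424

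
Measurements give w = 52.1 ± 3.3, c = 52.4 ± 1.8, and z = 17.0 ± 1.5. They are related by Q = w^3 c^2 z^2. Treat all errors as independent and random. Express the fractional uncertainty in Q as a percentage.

For a monomial Q ∝ w^3, c^2, z^2, fractional errors add in quadrature:
  (3·δw/w)² = (3×0.0633)² = 0.0361;  (2·δc/c)² = (2×0.0344)² = 0.00472;  (2·δz/z)² = (2×0.0882)² = 0.0311
δQ/Q = √(0.0720) = 0.268

26.8%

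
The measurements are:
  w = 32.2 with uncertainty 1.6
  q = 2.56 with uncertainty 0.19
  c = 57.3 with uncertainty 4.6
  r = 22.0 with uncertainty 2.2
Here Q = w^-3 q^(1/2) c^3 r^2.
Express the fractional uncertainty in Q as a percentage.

Q is a product of powers, so relative uncertainties combine in quadrature:
  (-3·δw/w)² = (-3×0.0497)² = 0.0222;  (½·δq/q)² = (0.5×0.0742)² = 0.00138;  (3·δc/c)² = (3×0.0803)² = 0.0580;  (2·δr/r)² = (2×0.100)² = 0.0400
δQ/Q = √(0.122) = 0.349

34.9%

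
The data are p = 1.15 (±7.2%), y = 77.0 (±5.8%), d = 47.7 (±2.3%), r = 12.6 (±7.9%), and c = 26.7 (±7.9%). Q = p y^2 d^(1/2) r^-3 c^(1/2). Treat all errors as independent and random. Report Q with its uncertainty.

122 ± 33.6

Relative error in a monomial: (δQ/Q)² = Σ (nᵢ · δxᵢ/xᵢ)².
  (1·δp/p)² = (1×0.0720)² = 0.00518;  (2·δy/y)² = (2×0.0580)² = 0.0135;  (½·δd/d)² = (0.5×0.0230)² = 0.000132;  (-3·δr/r)² = (-3×0.0790)² = 0.0562;  (½·δc/c)² = (0.5×0.0790)² = 0.00156
δQ/Q = √(0.0765) = 0.277
Q = 122, so δQ = 0.277 × 122 = 33.6.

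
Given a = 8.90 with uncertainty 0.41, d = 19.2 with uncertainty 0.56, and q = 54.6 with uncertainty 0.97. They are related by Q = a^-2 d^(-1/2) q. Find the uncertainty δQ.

For a monomial Q ∝ a^-2, d^(-1/2), q, fractional errors add in quadrature:
  (-2·δa/a)² = (-2×0.0461)² = 0.00849;  (−½·δd/d)² = (-0.5×0.0292)² = 0.000213;  (1·δq/q)² = (1×0.0178)² = 0.000316
δQ/Q = √(0.00902) = 0.0950
Q = 0.157, so δQ = 0.0950 × 0.157 = 0.0149.

0.0149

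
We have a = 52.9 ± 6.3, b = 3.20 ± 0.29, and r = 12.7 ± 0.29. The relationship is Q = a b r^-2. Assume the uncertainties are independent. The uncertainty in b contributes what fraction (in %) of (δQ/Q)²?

(δQ/Q)² = (1·δa/a)² + (1·δb/b)² + (-2·δr/r)²
  a term: (1×0.119)² = 0.0142
  b term: (1×0.0906)² = 0.00821
  r term: (-2×0.0228)² = 0.00209
Total = 0.0245. Share from b = 0.00821/0.0245 = 0.335.

33.5%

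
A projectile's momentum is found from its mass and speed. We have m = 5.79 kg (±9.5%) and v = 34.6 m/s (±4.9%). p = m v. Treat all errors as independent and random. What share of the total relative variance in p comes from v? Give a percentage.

21.0%

(δp/p)² = (1·δm/m)² + (1·δv/v)²
  m term: (1×0.0950)² = 0.00903
  v term: (1×0.0490)² = 0.00240
Total = 0.0114. Share from v = 0.00240/0.0114 = 0.210.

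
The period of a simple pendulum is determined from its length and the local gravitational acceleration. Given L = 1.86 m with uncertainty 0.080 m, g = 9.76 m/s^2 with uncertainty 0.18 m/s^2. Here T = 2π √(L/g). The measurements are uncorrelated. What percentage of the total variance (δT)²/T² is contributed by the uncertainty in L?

(δT/T)² = (½·δL/L)² + (−½·δg/g)²
  L term: (0.5×0.0430)² = 0.000462
  g term: (-0.5×0.0184)² = 8.5e-05
Total = 0.000548. Share from L = 0.000462/0.000548 = 0.845.

84.5%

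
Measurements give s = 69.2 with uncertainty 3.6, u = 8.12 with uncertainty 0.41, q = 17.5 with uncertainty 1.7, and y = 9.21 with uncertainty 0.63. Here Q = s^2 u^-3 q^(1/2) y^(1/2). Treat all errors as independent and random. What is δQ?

Each factor contributes (exponent × relative error)² to (δQ/Q)²:
  (2·δs/s)² = (2×0.0520)² = 0.0108;  (-3·δu/u)² = (-3×0.0505)² = 0.0229;  (½·δq/q)² = (0.5×0.0971)² = 0.00236;  (½·δy/y)² = (0.5×0.0684)² = 0.00117
δQ/Q = √(0.0373) = 0.193
Q = 114, so δQ = 0.193 × 114 = 21.9.

21.9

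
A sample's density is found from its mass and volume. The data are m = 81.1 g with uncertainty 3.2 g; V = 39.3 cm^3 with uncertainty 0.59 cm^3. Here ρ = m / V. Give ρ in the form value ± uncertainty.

2.06 ± 0.0871 g/cm^3

Each factor contributes (exponent × relative error)² to (δρ/ρ)²:
  (1·δm/m)² = (1×0.0395)² = 0.00156;  (-1·δV/V)² = (-1×0.0150)² = 0.000225
δρ/ρ = √(0.00178) = 0.0422
ρ = 2.06 g/cm^3, so δρ = 0.0422 × 2.06 = 0.0871 g/cm^3.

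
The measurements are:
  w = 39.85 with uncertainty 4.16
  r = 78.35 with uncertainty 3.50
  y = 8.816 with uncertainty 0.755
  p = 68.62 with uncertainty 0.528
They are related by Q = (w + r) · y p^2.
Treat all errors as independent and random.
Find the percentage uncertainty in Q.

9.84%

Let u = w + r = 118.2. δu = √(δw² + δr²) = √(17.3 + 12.2) = 5.44, so δu/u = 0.0460.
Q is then a monomial in u, y, p:
δQ/Q = √((δu/u)² + (1·δy/y)² + (2·δp/p)²) = √(0.00212 + 0.00733 + 0.000237) = 0.0984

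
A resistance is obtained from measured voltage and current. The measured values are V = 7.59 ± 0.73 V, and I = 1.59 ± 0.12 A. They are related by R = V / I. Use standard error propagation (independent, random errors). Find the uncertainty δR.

0.584 Ω

Products/powers → add relative errors in quadrature, weighted by exponent:
  (1·δV/V)² = (1×0.0962)² = 0.00925;  (-1·δI/I)² = (-1×0.0755)² = 0.00570
δR/R = √(0.0149) = 0.122
R = 4.77 Ω, so δR = 0.122 × 4.77 = 0.584 Ω.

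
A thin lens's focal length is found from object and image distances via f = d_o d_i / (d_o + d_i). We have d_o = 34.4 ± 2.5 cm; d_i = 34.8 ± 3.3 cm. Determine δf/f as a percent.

∂f/∂d_o = (d_i/(d_o+d_i))² = 0.253;  ∂f/∂d_i = (d_o/(d_o+d_i))² = 0.247
δf = √((∂f/∂d_o · δd_o)² + (∂f/∂d_i · δd_i)²) = √(0.400 + 0.665) = 1.03 cm
f = 17.3 cm, so δf/f = 1.03/17.3 = 0.0596.

5.96%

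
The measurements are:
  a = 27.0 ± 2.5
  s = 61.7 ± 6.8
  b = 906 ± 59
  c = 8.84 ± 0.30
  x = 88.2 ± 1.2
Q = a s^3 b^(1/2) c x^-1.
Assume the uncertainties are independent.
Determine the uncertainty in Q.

6.64e+06

Each factor contributes (exponent × relative error)² to (δQ/Q)²:
  (1·δa/a)² = (1×0.0926)² = 0.00857;  (3·δs/s)² = (3×0.110)² = 0.109;  (½·δb/b)² = (0.5×0.0651)² = 0.00106;  (1·δc/c)² = (1×0.0339)² = 0.00115;  (-1·δx/x)² = (-1×0.0136)² = 0.000185
δQ/Q = √(0.120) = 0.347
Q = 1.91e+07, so δQ = 0.347 × 1.91e+07 = 6.64e+06.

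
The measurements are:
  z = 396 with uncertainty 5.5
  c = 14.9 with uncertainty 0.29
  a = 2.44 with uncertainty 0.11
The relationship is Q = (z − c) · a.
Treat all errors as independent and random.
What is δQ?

44.0

Let u = z − c = 381. δu = √(δz² + δc²) = √(30.2 + 0.0841) = 5.51, so δu/u = 0.0145.
Q is then a monomial in u, a:
δQ/Q = √((δu/u)² + (1·δa/a)²) = √(0.000209 + 0.00203) = 0.0473
Q = 930, so δQ = 0.0473 × 930 = 44.0.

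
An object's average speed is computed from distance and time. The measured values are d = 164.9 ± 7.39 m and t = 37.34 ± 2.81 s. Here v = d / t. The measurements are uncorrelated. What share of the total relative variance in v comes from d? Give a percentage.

(δv/v)² = (1·δd/d)² + (-1·δt/t)²
  d term: (1×0.0448)² = 0.00201
  t term: (-1×0.0753)² = 0.00566
Total = 0.00767. Share from d = 0.00201/0.00767 = 0.262.

26.2%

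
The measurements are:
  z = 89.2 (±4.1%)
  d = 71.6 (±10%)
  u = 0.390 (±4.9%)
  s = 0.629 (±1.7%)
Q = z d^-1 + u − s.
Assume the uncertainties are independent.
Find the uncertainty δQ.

Let p = z·d^-1 = 1.25. δp/p = √((1·δz/z)² + (-1·δd/d)²) = √(0.00168 + 0.0100) = 0.108, so δp = 0.135.
Q = p + u − s: δQ = √(δp² + δu² + δs²) = √(0.0181 + 0.000365 + 0.000114) = 0.136

0.136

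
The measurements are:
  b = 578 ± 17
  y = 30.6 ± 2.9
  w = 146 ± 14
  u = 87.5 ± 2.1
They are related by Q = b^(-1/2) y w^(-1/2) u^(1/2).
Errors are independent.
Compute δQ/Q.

Each factor contributes (exponent × relative error)² to (δQ/Q)²:
  (−½·δb/b)² = (-0.5×0.0294)² = 0.000216;  (1·δy/y)² = (1×0.0948)² = 0.00898;  (−½·δw/w)² = (-0.5×0.0959)² = 0.00230;  (½·δu/u)² = (0.5×0.0240)² = 0.000144
δQ/Q = √(0.0116) = 0.108

0.108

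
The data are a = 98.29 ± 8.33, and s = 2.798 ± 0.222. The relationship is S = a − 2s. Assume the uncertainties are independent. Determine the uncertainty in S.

8.34

Sums and differences: (δS)² = Σ (cᵢ δxᵢ)².
  (δa)² = 69.4;  (2·δs)² = 0.197
δS = √(69.6) = 8.34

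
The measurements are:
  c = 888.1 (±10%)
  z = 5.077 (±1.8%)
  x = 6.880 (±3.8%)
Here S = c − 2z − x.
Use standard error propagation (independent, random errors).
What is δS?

For a sum/difference, combine absolute errors in quadrature:
  (δc)² = 7890;  (2·δz)² = 0.0334;  (δx)² = 0.0684
δS = √(7890) = 88.8

88.8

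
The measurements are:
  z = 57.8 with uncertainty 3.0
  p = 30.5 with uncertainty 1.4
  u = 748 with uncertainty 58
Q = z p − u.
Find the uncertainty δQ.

135

Let w = z·p = 1760. δw/w = √((1·δz/z)² + (1·δp/p)²) = √(0.00269 + 0.00211) = 0.0693, so δw = 122.
Q = w − u: δQ = √(δw² + δu²) = √(14900 + 3360) = 135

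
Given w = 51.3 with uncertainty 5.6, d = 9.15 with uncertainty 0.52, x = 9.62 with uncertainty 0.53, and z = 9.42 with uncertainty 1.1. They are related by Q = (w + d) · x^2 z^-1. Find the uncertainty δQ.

110

Let u = w + d = 60.4. δu = √(δw² + δd²) = √(31.4 + 0.270) = 5.62, so δu/u = 0.0930.
Q is then a monomial in u, x, z:
δQ/Q = √((δu/u)² + (2·δx/x)² + (-1·δz/z)²) = √(0.00866 + 0.0121 + 0.0136) = 0.186
Q = 594, so δQ = 0.186 × 594 = 110.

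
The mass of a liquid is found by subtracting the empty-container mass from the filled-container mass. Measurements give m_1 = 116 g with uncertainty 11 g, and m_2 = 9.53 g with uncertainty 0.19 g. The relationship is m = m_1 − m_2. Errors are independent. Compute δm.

m is a linear combination, so absolute uncertainties add in quadrature:
  (δm_1)² = 121;  (δm_2)² = 0.0361
δm = √(121) = 11.0 g

11.0 g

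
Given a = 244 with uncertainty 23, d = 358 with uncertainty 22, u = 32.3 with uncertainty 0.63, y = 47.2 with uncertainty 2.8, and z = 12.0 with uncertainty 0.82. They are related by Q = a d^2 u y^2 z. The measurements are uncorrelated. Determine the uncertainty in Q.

5.61e+12

Since Q is a product/quotient, work with relative uncertainties:
  (1·δa/a)² = (1×0.0943)² = 0.00889;  (2·δd/d)² = (2×0.0615)² = 0.0151;  (1·δu/u)² = (1×0.0195)² = 0.000380;  (2·δy/y)² = (2×0.0593)² = 0.0141;  (1·δz/z)² = (1×0.0683)² = 0.00467
δQ/Q = √(0.0431) = 0.208
Q = 2.7e+13, so δQ = 0.208 × 2.7e+13 = 5.61e+12.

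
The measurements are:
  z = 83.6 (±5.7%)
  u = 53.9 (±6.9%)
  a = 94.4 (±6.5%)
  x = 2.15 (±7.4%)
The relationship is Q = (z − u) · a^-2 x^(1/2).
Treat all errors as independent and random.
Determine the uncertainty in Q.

Let w = z − u = 29.7. δw = √(δz² + δu²) = √(22.7 + 13.8) = 6.04, so δw/w = 0.204.
Q is then a monomial in w, a, x:
δQ/Q = √((δw/w)² + (-2·δa/a)² + (½·δx/x)²) = √(0.0414 + 0.0169 + 0.00137) = 0.244
Q = 0.00489, so δQ = 0.244 × 0.00489 = 0.00119.

0.00119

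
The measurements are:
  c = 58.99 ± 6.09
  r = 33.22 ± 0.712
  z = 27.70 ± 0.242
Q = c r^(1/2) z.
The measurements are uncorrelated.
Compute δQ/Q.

0.104

Since Q is a product/quotient, work with relative uncertainties:
  (1·δc/c)² = (1×0.103)² = 0.0107;  (½·δr/r)² = (0.5×0.0214)² = 0.000115;  (1·δz/z)² = (1×0.00874)² = 7.63e-05
δQ/Q = √(0.0108) = 0.104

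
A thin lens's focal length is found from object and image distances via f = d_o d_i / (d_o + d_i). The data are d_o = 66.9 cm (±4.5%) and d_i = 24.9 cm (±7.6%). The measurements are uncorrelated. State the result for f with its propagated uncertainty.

∂f/∂d_o = (d_i/(d_o+d_i))² = 0.0736;  ∂f/∂d_i = (d_o/(d_o+d_i))² = 0.531
δf = √((∂f/∂d_o · δd_o)² + (∂f/∂d_i · δd_i)²) = √(0.0491 + 1.01) = 1.03 cm
f = 18.1 cm.

18.1 ± 1.03 cm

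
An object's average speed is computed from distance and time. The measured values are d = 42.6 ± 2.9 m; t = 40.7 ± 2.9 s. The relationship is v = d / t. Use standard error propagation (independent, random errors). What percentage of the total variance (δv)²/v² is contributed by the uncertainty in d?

(δv/v)² = (1·δd/d)² + (-1·δt/t)²
  d term: (1×0.0681)² = 0.00463
  t term: (-1×0.0713)² = 0.00508
Total = 0.00971. Share from d = 0.00463/0.00971 = 0.477.

47.7%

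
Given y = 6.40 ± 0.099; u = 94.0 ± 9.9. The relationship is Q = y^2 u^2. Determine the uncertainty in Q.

Q is a product of powers, so relative uncertainties combine in quadrature:
  (2·δy/y)² = (2×0.0155)² = 0.000957;  (2·δu/u)² = (2×0.105)² = 0.0444
δQ/Q = √(0.0453) = 0.213
Q = 3.62e+05, so δQ = 0.213 × 3.62e+05 = 77100.

77100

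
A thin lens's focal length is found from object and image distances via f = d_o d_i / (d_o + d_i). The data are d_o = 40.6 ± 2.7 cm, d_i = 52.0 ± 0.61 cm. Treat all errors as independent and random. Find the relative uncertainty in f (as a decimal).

∂f/∂d_o = (d_i/(d_o+d_i))² = 0.315;  ∂f/∂d_i = (d_o/(d_o+d_i))² = 0.192
δf = √((∂f/∂d_o · δd_o)² + (∂f/∂d_i · δd_i)²) = √(0.725 + 0.0138) = 0.859 cm
f = 22.8 cm, so δf/f = 0.859/22.8 = 0.0377.

0.0377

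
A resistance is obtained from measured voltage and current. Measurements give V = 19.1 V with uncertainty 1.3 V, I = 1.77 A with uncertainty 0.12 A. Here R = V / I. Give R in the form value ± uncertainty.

10.8 ± 1.04 Ω

Relative error in a monomial: (δR/R)² = Σ (nᵢ · δxᵢ/xᵢ)².
  (1·δV/V)² = (1×0.0681)² = 0.00463;  (-1·δI/I)² = (-1×0.0678)² = 0.00460
δR/R = √(0.00923) = 0.0961
R = 10.8 Ω, so δR = 0.0961 × 10.8 = 1.04 Ω.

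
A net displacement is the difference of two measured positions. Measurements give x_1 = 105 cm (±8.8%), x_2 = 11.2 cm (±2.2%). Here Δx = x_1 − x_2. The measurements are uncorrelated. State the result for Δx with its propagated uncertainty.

For a sum/difference, combine absolute errors in quadrature:
  (δx_1)² = 85.4;  (δx_2)² = 0.0607
δΔx = √(85.4) = 9.24 cm
Δx = 93.8 cm.

93.8 ± 9.24 cm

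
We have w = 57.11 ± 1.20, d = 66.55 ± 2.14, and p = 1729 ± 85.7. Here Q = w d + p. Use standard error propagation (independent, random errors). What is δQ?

Let h = w·d = 3801. δh/h = √((1·δw/w)² + (1·δd/d)²) = √(0.000442 + 0.00103) = 0.0384, so δh = 146.
Q = h + p: δQ = √(δh² + δp²) = √(21300 + 7340) = 169

169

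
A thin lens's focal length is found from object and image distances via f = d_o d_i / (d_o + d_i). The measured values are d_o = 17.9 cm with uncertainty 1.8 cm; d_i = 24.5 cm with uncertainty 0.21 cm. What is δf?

∂f/∂d_o = (d_i/(d_o+d_i))² = 0.334;  ∂f/∂d_i = (d_o/(d_o+d_i))² = 0.178
δf = √((∂f/∂d_o · δd_o)² + (∂f/∂d_i · δd_i)²) = √(0.361 + 0.00140) = 0.602 cm

0.602 cm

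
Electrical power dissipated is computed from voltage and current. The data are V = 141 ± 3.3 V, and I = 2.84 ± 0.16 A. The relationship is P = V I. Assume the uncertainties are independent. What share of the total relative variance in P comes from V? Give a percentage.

(δP/P)² = (1·δV/V)² + (1·δI/I)²
  V term: (1×0.0234)² = 0.000548
  I term: (1×0.0563)² = 0.00317
Total = 0.00372. Share from V = 0.000548/0.00372 = 0.147.

14.7%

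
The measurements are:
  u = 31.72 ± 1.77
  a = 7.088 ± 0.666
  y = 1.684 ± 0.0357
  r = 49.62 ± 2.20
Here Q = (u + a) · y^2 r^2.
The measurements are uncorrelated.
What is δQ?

Let w = u + a = 38.81. δw = √(δu² + δa²) = √(3.13 + 0.444) = 1.89, so δw/w = 0.0487.
Q is then a monomial in w, y, r:
δQ/Q = √((δw/w)² + (2·δy/y)² + (2·δr/r)²) = √(0.00237 + 0.00180 + 0.00786) = 0.110
Q = 271000, so δQ = 0.110 × 271000 = 29700.

29700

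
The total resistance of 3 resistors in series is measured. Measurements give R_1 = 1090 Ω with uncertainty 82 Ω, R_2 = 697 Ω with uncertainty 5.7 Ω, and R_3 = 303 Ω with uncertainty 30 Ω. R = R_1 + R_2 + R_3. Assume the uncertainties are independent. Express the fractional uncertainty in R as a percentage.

Sums and differences: (δR)² = Σ (cᵢ δxᵢ)².
  (δR_1)² = 6720;  (δR_2)² = 32.5;  (δR_3)² = 900
δR = √(7660) = 87.5 Ω
R = 2090 Ω, so δR/R = 87.5/2090 = 0.0419.

4.19%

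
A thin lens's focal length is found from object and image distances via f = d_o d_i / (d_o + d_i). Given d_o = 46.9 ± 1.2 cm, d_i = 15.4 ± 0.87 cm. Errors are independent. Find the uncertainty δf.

0.498 cm

∂f/∂d_o = (d_i/(d_o+d_i))² = 0.0611;  ∂f/∂d_i = (d_o/(d_o+d_i))² = 0.567
δf = √((∂f/∂d_o · δd_o)² + (∂f/∂d_i · δd_i)²) = √(0.00538 + 0.243) = 0.498 cm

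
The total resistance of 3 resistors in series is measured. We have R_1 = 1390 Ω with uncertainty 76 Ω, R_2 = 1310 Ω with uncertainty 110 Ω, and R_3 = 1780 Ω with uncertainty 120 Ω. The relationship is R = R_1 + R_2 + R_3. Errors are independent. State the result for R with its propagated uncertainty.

4480 ± 180 Ω

Absolute uncertainties add in quadrature for a linear combination:
  (δR_1)² = 5780;  (δR_2)² = 12100;  (δR_3)² = 14400
δR = √(32300) = 180 Ω
R = 4480 Ω.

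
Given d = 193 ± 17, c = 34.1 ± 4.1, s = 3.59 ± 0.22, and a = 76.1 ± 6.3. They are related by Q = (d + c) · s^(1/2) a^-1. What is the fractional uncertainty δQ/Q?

Let u = d + c = 227. δu = √(δd² + δc²) = √(289 + 16.8) = 17.5, so δu/u = 0.0770.
Q is then a monomial in u, s, a:
δQ/Q = √((δu/u)² + (½·δs/s)² + (-1·δa/a)²) = √(0.00593 + 0.000939 + 0.00685) = 0.117

0.117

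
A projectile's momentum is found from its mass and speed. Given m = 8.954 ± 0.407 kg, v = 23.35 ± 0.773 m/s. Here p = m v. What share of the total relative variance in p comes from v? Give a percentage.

34.7%

(δp/p)² = (1·δm/m)² + (1·δv/v)²
  m term: (1×0.0455)² = 0.00207
  v term: (1×0.0331)² = 0.00110
Total = 0.00316. Share from v = 0.00110/0.00316 = 0.347.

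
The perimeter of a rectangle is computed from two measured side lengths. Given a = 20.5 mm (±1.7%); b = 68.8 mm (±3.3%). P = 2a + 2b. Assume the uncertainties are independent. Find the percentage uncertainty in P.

2.57%

Each term contributes (cᵢ δxᵢ)² to (δP)²:
  (2·δa)² = 0.486;  (2·δb)² = 20.6
δP = √(21.1) = 4.59 mm
P = 179 mm, so δP/P = 4.59/179 = 0.0257.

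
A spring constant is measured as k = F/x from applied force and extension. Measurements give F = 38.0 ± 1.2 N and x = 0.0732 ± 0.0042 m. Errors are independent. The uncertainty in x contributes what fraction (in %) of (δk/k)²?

76.8%

(δk/k)² = (1·δF/F)² + (-1·δx/x)²
  F term: (1×0.0316)² = 0.000997
  x term: (-1×0.0574)² = 0.00329
Total = 0.00429. Share from x = 0.00329/0.00429 = 0.768.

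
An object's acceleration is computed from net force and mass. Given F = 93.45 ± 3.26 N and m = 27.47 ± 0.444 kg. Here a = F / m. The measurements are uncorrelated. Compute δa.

For a monomial a ∝ F, m^-1, fractional errors add in quadrature:
  (1·δF/F)² = (1×0.0349)² = 0.00122;  (-1·δm/m)² = (-1×0.0162)² = 0.000261
δa/a = √(0.00148) = 0.0384
a = 3.402 m/s^2, so δa = 0.0384 × 3.402 = 0.131 m/s^2.

0.131 m/s^2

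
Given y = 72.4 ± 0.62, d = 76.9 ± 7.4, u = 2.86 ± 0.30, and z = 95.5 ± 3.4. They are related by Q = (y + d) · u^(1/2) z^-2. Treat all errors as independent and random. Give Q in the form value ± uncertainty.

0.0277 ± 0.00281

Let w = y + d = 149. δw = √(δy² + δd²) = √(0.384 + 54.8) = 7.43, so δw/w = 0.0497.
Q is then a monomial in w, u, z:
δQ/Q = √((δw/w)² + (½·δu/u)² + (-2·δz/z)²) = √(0.00247 + 0.00275 + 0.00507) = 0.101
Q = 0.0277, so δQ = 0.101 × 0.0277 = 0.00281.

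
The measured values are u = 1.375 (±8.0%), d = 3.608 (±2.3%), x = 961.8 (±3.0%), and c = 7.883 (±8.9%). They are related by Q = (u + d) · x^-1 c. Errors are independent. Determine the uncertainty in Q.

Let w = u + d = 4.983. δw = √(δu² + δd²) = √(0.0121 + 0.00689) = 0.138, so δw/w = 0.0277.
Q is then a monomial in w, x, c:
δQ/Q = √((δw/w)² + (-1·δx/x)² + (1·δc/c)²) = √(0.000765 + 0.000900 + 0.00792) = 0.0979
Q = 0.04084, so δQ = 0.0979 × 0.04084 = 0.00400.

0.00400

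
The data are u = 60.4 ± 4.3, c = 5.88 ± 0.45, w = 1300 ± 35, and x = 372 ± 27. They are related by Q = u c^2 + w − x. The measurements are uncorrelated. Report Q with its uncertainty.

Let p = u·c^2 = 2090. δp/p = √((1·δu/u)² + (2·δc/c)²) = √(0.00507 + 0.0234) = 0.169, so δp = 353.
Q = p + w − x: δQ = √(δp² + δw² + δx²) = √(1.24e+05 + 1220 + 729) = 355
Q = 3020.

3020 ± 355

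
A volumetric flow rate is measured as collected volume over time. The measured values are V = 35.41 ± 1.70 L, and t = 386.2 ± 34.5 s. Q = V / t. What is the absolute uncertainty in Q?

0.00930 L/s

Q is a product of powers, so relative uncertainties combine in quadrature:
  (1·δV/V)² = (1×0.0480)² = 0.00230;  (-1·δt/t)² = (-1×0.0893)² = 0.00798
δQ/Q = √(0.0103) = 0.101
Q = 0.09169 L/s, so δQ = 0.101 × 0.09169 = 0.00930 L/s.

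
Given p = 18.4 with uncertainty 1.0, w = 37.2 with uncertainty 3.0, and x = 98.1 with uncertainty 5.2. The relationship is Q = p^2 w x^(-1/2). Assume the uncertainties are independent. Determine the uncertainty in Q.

175

For a monomial Q ∝ p^2, w, x^(-1/2), fractional errors add in quadrature:
  (2·δp/p)² = (2×0.0543)² = 0.0118;  (1·δw/w)² = (1×0.0806)² = 0.00650;  (−½·δx/x)² = (-0.5×0.0530)² = 0.000702
δQ/Q = √(0.0190) = 0.138
Q = 1270, so δQ = 0.138 × 1270 = 175.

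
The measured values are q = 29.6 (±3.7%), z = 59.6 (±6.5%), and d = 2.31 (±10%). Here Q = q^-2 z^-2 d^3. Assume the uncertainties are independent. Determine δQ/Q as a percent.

33.5%

Q is a product of powers, so relative uncertainties combine in quadrature:
  (-2·δq/q)² = (-2×0.0370)² = 0.00548;  (-2·δz/z)² = (-2×0.0650)² = 0.0169;  (3·δd/d)² = (3×0.100)² = 0.0900
δQ/Q = √(0.112) = 0.335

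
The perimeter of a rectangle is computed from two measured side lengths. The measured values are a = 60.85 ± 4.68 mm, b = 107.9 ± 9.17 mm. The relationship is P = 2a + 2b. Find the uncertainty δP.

P is a linear combination, so absolute uncertainties add in quadrature:
  (2·δa)² = 87.6;  (2·δb)² = 336
δP = √(424) = 20.6 mm

20.6 mm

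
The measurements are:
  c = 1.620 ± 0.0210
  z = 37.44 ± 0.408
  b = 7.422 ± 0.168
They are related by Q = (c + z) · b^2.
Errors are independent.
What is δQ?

100.0

Let u = c + z = 39.06. δu = √(δc² + δz²) = √(0.000441 + 0.166) = 0.409, so δu/u = 0.0105.
Q is then a monomial in u, b:
δQ/Q = √((δu/u)² + (2·δb/b)²) = √(0.000109 + 0.00205) = 0.0465
Q = 2152, so δQ = 0.0465 × 2152 = 100.0.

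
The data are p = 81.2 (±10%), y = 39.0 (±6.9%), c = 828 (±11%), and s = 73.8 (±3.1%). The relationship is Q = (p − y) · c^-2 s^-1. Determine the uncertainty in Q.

Let u = p − y = 42.2. δu = √(δp² + δy²) = √(65.9 + 7.24) = 8.55, so δu/u = 0.203.
Q is then a monomial in u, c, s:
δQ/Q = √((δu/u)² + (-2·δc/c)² + (-1·δs/s)²) = √(0.0411 + 0.0484 + 0.000961) = 0.301
Q = 8.34e-07, so δQ = 0.301 × 8.34e-07 = 2.51e-07.

2.51e-07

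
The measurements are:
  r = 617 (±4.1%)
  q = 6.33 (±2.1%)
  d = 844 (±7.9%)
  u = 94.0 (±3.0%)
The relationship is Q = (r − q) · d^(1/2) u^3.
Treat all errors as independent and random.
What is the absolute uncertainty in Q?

1.57e+09

Let w = r − q = 611. δw = √(δr² + δq²) = √(640 + 0.0177) = 25.3, so δw/w = 0.0414.
Q is then a monomial in w, d, u:
δQ/Q = √((δw/w)² + (½·δd/d)² + (3·δu/u)²) = √(0.00172 + 0.00156 + 0.00810) = 0.107
Q = 1.47e+10, so δQ = 0.107 × 1.47e+10 = 1.57e+09.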